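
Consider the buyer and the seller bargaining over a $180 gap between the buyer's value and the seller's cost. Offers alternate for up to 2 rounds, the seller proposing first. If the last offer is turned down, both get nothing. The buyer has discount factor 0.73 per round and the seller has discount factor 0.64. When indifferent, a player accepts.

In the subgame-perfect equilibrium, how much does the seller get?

48.6

Round 2 (the buyer proposes): rejection yields 0 for the seller; the buyer offers 0 and keeps 180.
Round 1 (the seller proposes): the buyer can get 180 next round, worth 0.73 × 180 = 131.4 now. The seller offers 131.4 and keeps 180 − 131.4 = 48.6.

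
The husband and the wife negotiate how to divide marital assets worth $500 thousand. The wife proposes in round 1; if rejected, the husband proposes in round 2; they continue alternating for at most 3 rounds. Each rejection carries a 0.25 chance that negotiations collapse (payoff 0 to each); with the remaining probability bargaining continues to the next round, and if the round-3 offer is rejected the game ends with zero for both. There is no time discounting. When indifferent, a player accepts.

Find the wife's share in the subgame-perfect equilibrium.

406.25

Round 3 (the wife proposes): rejection yields 0 for the husband; the wife offers 0 and keeps 500.
Round 2 (the husband proposes): rejecting gives the wife an expected 0.75 × 500 = 375; the husband offers that and keeps 125.
Round 1 (the wife proposes): rejecting gives the husband an expected 0.75 × 125 = 93.75. The wife offers 93.75 and keeps 500 − 93.75 = 406.25.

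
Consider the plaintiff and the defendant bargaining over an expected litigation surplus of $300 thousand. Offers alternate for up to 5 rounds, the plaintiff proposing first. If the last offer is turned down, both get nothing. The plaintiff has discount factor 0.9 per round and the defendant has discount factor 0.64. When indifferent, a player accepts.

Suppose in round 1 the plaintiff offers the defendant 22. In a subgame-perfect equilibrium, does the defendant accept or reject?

Reject

Round 5 (the plaintiff proposes): the defendant will accept anything ≥ 0, so the plaintiff offers 0 and keeps 300.
Round 4 (the defendant proposes): the plaintiff can get 300 next round, worth 0.9 × 300 = 270 now, so the defendant offers 270, keeping 30.
Round 3 (the plaintiff proposes): the defendant can get 30 next round, worth 0.64 × 30 = 19.2 now; the plaintiff offers that and keeps 280.8.
Round 2 (the defendant proposes): the plaintiff can get 280.8 next round, worth 0.9 × 280.8 = 252.72 now; the defendant offers that and keeps 47.28.
So by rejecting in round 1, the defendant gets 47.28 next round, worth 0.64 × 47.28 = 30.2592 now.
Offer 22 < 30.2592, so the defendant rejects.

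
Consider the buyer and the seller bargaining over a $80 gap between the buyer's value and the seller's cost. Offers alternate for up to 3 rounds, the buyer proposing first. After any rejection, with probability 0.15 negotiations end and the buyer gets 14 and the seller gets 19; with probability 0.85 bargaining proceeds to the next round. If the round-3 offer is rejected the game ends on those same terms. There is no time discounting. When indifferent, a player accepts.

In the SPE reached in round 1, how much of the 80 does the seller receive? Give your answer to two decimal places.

Round 3 (the buyer proposes): the seller gets 19 if talks fail, so the buyer offers 19 and keeps 61.
Round 2 (the seller proposes): rejecting gives the buyer an expected 0.85 × 61 + 0.15 × 14 = 53.95. The seller offers 53.95 and keeps 80 − 53.95 = 26.05.
Round 1 (the buyer proposes): rejecting gives the seller an expected 0.85 × 26.05 + 0.15 × 19 = 24.9925, so the buyer offers 24.9925, keeping 55.0075.

24.99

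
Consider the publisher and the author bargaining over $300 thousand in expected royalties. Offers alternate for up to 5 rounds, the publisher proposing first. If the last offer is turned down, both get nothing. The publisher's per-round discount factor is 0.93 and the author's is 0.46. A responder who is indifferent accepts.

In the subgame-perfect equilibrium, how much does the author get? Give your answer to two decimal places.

13.79

Round 5 (the publisher proposes): the author will accept anything ≥ 0, so the publisher offers 0 and keeps 300.
Round 4 (the author proposes): the publisher can get 300 next round, worth 0.93 × 300 = 279 now, so the author offers 279, keeping 21.
Round 3 (the publisher proposes): the author can get 21 next round, worth 0.46 × 21 = 9.66 now. The publisher offers 9.66 and keeps 300 − 9.66 = 290.34.
Round 2 (the author proposes): the publisher can get 290.34 next round, worth 0.93 × 290.34 = 270.0162 now, so the author offers 270.0162, keeping 29.9838.
Round 1 (the publisher proposes): the author can get 29.9838 next round, worth 0.46 × 29.9838 = 13.792548 now; the publisher offers that and keeps 286.207452.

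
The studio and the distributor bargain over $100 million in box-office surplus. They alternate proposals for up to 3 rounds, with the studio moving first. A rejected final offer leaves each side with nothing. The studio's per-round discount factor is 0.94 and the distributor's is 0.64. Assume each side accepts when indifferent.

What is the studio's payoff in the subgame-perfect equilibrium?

Round 3 (the studio proposes): rejection yields 0 for the distributor; the studio offers 0 and keeps 100.
Round 2 (the distributor proposes): the studio can get 100 next round, worth 0.94 × 100 = 94 now. The distributor offers 94 and keeps 100 − 94 = 6.
Round 1 (the studio proposes): the distributor can get 6 next round, worth 0.64 × 6 = 3.84 now. The studio offers 3.84 and keeps 100 − 3.84 = 96.16.

96.16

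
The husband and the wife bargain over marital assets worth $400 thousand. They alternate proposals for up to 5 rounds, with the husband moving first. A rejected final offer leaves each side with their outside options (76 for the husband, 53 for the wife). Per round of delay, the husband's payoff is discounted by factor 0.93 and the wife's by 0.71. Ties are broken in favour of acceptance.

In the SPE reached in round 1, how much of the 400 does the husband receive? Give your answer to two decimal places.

343.89

Round 5 (the husband proposes): the wife gets 53 if talks fail, so the husband offers 53 and keeps 347.
Round 4 (the wife proposes): the husband can get 347 next round, worth 0.93 × 347 = 322.71 now. The wife offers 322.71 and keeps 400 − 322.71 = 77.29.
Round 3 (the husband proposes): the wife can get 77.29 next round, worth 0.71 × 77.29 = 54.8759 now, so the husband offers 54.8759, keeping 345.1241.
Round 2 (the wife proposes): the husband can get 345.1241 next round, worth 0.93 × 345.1241 = 320.965413 now; the wife offers that and keeps 79.034587.
Round 1 (the husband proposes): the wife can get 79.034587 next round, worth 0.71 × 79.034587 = 56.11455677 now, so the husband offers 56.11455677, keeping 343.88544323.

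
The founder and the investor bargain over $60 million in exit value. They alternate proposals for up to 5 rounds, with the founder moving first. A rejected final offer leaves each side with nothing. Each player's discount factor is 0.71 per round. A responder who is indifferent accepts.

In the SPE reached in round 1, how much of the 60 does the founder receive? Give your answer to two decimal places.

41.42

Round 5 (the founder proposes): rejection yields 0 for the investor; the founder offers 0 and keeps 60.
Round 4 (the investor proposes): the founder can get 60 next round, worth 0.71 × 60 = 42.6 now; the investor offers that and keeps 17.4.
Round 3 (the founder proposes): the investor can get 17.4 next round, worth 0.71 × 17.4 = 12.354 now, so the founder offers 12.354, keeping 47.646.
Round 2 (the investor proposes): the founder can get 47.646 next round, worth 0.71 × 47.646 = 33.82866 now. The investor offers 33.82866 and keeps 60 − 33.82866 = 26.17134.
Round 1 (the founder proposes): the investor can get 26.17134 next round, worth 0.71 × 26.17134 = 18.5816514 now. The founder offers 18.5816514 and keeps 60 − 18.5816514 = 41.4183486.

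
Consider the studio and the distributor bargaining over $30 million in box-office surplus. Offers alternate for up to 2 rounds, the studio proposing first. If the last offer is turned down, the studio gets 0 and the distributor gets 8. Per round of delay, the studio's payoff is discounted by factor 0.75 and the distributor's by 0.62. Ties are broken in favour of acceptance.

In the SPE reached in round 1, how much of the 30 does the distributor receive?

18.6

Round 2 (the distributor proposes): rejection yields 0 for the studio; the distributor offers 0 and keeps 30.
Round 1 (the studio proposes): the distributor can get 30 next round, worth 0.62 × 30 = 18.6 now; the studio offers that and keeps 11.4.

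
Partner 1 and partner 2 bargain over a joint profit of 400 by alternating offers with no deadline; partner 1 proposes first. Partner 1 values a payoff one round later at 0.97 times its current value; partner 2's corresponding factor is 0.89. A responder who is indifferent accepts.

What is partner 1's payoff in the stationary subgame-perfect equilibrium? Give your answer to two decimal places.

321.87

In a stationary SPE each proposer offers the other exactly their discounted continuation value.
If partner 1 keeps x when proposing and partner 2 keeps y when proposing, then x = 400 − 0.89y and y = 400 − 0.97x.
Solving: x = 400(1 − 0.89) / (1 − 0.97·0.89) = 44 / 0.1367 ≈ 321.8727.
Partner 2 gets 400 − 321.8727 ≈ 78.1273.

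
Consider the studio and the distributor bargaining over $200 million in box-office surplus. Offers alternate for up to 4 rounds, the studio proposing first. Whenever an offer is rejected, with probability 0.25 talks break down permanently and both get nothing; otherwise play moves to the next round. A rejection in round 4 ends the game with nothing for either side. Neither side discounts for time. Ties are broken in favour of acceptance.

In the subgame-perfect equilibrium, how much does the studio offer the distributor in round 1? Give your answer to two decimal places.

121.88

Round 4 (the distributor proposes): the studio will accept anything ≥ 0, so the distributor offers 0 and keeps 200.
Round 3 (the studio proposes): rejecting gives the distributor an expected 0.75 × 200 = 150, so the studio offers 150, keeping 50.
Round 2 (the distributor proposes): rejecting gives the studio an expected 0.75 × 50 = 37.5. The distributor offers 37.5 and keeps 200 − 37.5 = 162.5.
Round 1 (the studio proposes): rejecting gives the distributor an expected 0.75 × 162.5 = 121.875; the studio offers that and keeps 78.125.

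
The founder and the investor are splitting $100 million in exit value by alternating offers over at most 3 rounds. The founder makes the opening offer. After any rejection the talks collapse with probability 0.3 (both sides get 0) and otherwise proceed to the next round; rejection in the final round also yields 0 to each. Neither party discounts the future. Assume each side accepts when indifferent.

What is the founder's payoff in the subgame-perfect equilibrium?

By backward induction:
Round 3 (the founder proposes): rejection yields 0 for the investor; the founder offers 0 and keeps 100.
Round 2 (the investor proposes): rejecting gives the founder an expected 0.7 × 100 = 70. The investor offers 70 and keeps 100 − 70 = 30.
Round 1 (the founder proposes): rejecting gives the investor an expected 0.7 × 30 = 21, so the founder offers 21, keeping 79.

79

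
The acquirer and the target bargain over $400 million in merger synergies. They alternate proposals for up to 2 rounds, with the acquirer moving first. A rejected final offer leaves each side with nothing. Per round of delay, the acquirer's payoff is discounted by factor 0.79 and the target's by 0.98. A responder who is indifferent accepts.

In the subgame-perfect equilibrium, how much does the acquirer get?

8

Round 2 (the target proposes): the acquirer will accept anything ≥ 0, so the target offers 0 and keeps 400.
Round 1 (the acquirer proposes): the target can get 400 next round, worth 0.98 × 400 = 392 now, so the acquirer offers 392, keeping 8.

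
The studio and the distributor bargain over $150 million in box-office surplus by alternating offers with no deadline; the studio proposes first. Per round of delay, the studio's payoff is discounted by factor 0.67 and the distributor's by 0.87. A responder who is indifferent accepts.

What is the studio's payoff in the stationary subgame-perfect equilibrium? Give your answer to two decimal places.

In a stationary SPE each proposer offers the other exactly their discounted continuation value.
If the studio keeps x when proposing and the distributor keeps y when proposing, then x = 150 − 0.87y and y = 150 − 0.67x.
Solving: x = 150(1 − 0.87) / (1 − 0.67·0.87) = 19.5 / 0.4171 ≈ 46.7514.
The distributor gets 150 − 46.7514 ≈ 103.2486.

46.75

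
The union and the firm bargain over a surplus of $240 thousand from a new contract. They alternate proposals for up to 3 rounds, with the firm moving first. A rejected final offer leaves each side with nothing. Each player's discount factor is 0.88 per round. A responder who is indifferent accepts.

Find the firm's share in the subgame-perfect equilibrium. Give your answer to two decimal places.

Round 3 (the firm proposes): rejection yields 0 for the union; the firm offers 0 and keeps 240.
Round 2 (the union proposes): the firm can get 240 next round, worth 0.88 × 240 = 211.2 now. The union offers 211.2 and keeps 240 − 211.2 = 28.8.
Round 1 (the firm proposes): the union can get 28.8 next round, worth 0.88 × 28.8 = 25.344 now. The firm offers 25.344 and keeps 240 − 25.344 = 214.656.

214.66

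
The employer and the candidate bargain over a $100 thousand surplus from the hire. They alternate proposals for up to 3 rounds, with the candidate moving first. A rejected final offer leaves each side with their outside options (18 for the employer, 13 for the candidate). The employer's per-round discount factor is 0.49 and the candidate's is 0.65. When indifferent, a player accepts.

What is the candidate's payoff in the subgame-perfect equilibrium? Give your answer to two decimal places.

77.12

Round 3 (the candidate proposes): the employer gets 18 if talks fail, so the candidate offers 18 and keeps 82.
Round 2 (the employer proposes): the candidate can get 82 next round, worth 0.65 × 82 = 53.3 now, so the employer offers 53.3, keeping 46.7.
Round 1 (the candidate proposes): the employer can get 46.7 next round, worth 0.49 × 46.7 = 22.883 now; the candidate offers that and keeps 77.117.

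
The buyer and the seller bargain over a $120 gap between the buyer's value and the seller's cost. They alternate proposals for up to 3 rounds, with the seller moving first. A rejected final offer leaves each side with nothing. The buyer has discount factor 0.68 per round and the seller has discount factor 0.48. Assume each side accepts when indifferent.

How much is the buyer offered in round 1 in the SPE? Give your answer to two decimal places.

Round 3 (the seller proposes): the buyer will accept anything ≥ 0, so the seller offers 0 and keeps 120.
Round 2 (the buyer proposes): the seller can get 120 next round, worth 0.48 × 120 = 57.6 now. The buyer offers 57.6 and keeps 120 − 57.6 = 62.4.
Round 1 (the seller proposes): the buyer can get 62.4 next round, worth 0.68 × 62.4 = 42.432 now; the seller offers that and keeps 77.568.

42.43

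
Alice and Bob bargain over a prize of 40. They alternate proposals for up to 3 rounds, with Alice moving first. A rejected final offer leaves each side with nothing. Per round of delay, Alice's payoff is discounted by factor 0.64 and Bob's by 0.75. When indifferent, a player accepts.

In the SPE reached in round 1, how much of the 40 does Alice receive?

29.2

Round 3 (Alice proposes): rejection yields 0 for Bob; Alice offers 0 and keeps 40.
Round 2 (Bob proposes): Alice can get 40 next round, worth 0.64 × 40 = 25.6 now. Bob offers 25.6 and keeps 40 − 25.6 = 14.4.
Round 1 (Alice proposes): Bob can get 14.4 next round, worth 0.75 × 14.4 = 10.8 now. Alice offers 10.8 and keeps 40 − 10.8 = 29.2.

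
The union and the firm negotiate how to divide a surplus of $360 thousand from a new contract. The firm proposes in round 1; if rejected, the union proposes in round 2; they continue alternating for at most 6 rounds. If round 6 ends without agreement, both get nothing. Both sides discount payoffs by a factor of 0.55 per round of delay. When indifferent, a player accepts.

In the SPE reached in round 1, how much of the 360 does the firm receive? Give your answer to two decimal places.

Round 6 (the union proposes): rejection yields 0 for the firm; the union offers 0 and keeps 360.
Round 5 (the firm proposes): the union can get 360 next round, worth 0.55 × 360 = 198 now, so the firm offers 198, keeping 162.
Round 4 (the union proposes): the firm can get 162 next round, worth 0.55 × 162 = 89.1 now. The union offers 89.1 and keeps 360 − 89.1 = 270.9.
Round 3 (the firm proposes): the union can get 270.9 next round, worth 0.55 × 270.9 = 148.995 now; the firm offers that and keeps 211.005.
Round 2 (the union proposes): the firm can get 211.005 next round, worth 0.55 × 211.005 = 116.05275 now, so the union offers 116.05275, keeping 243.94725.
Round 1 (the firm proposes): the union can get 243.94725 next round, worth 0.55 × 243.94725 = 134.1709875 now; the firm offers that and keeps 225.8290125.

225.83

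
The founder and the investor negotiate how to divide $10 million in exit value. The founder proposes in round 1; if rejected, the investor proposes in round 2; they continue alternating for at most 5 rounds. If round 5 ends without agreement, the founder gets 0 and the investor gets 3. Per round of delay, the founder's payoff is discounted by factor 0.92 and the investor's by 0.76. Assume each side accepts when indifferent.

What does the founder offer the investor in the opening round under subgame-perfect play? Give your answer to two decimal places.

Round 5 (the founder proposes): the investor gets 3 if talks fail, so the founder offers 3 and keeps 7.
Round 4 (the investor proposes): the founder can get 7 next round, worth 0.92 × 7 = 6.44 now. The investor offers 6.44 and keeps 10 − 6.44 = 3.56.
Round 3 (the founder proposes): the investor can get 3.56 next round, worth 0.76 × 3.56 = 2.7056 now. The founder offers 2.7056 and keeps 10 − 2.7056 = 7.2944.
Round 2 (the investor proposes): the founder can get 7.2944 next round, worth 0.92 × 7.2944 = 6.710848 now, so the investor offers 6.710848, keeping 3.289152.
Round 1 (the founder proposes): the investor can get 3.289152 next round, worth 0.76 × 3.289152 = 2.49975552 now. The founder offers 2.49975552 and keeps 10 − 2.49975552 = 7.50024448.

2.50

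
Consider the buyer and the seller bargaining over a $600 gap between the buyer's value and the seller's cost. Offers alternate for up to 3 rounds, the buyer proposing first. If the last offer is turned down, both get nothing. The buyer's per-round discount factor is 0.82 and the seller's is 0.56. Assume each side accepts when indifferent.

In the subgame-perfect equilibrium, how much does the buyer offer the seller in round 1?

60.48

By backward induction:
Round 3 (the buyer proposes): the seller will accept anything ≥ 0, so the buyer offers 0 and keeps 600.
Round 2 (the seller proposes): the buyer can get 600 next round, worth 0.82 × 600 = 492 now, so the seller offers 492, keeping 108.
Round 1 (the buyer proposes): the seller can get 108 next round, worth 0.56 × 108 = 60.48 now; the buyer offers that and keeps 539.52.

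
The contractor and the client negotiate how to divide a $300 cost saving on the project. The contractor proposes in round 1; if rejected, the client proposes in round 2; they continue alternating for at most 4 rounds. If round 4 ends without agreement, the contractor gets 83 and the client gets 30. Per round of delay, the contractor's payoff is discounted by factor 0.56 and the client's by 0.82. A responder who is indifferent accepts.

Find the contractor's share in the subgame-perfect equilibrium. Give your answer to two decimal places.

110.05

Round 4 (the client proposes): the contractor gets 83 if talks fail, so the client offers 83 and keeps 217.
Round 3 (the contractor proposes): the client can get 217 next round, worth 0.82 × 217 = 177.94 now. The contractor offers 177.94 and keeps 300 − 177.94 = 122.06.
Round 2 (the client proposes): the contractor can get 122.06 next round, worth 0.56 × 122.06 = 68.3536 now. The client offers 68.3536 and keeps 300 − 68.3536 = 231.6464.
Round 1 (the contractor proposes): the client can get 231.6464 next round, worth 0.82 × 231.6464 = 189.950048 now; the contractor offers that and keeps 110.049952.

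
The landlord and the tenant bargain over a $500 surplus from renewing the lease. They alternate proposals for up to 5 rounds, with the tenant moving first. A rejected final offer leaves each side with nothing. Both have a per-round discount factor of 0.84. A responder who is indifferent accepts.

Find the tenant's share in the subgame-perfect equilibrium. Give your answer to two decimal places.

Round 5 (the tenant proposes): rejection yields 0 for the landlord; the tenant offers 0 and keeps 500.
Round 4 (the landlord proposes): the tenant can get 500 next round, worth 0.84 × 500 = 420 now. The landlord offers 420 and keeps 500 − 420 = 80.
Round 3 (the tenant proposes): the landlord can get 80 next round, worth 0.84 × 80 = 67.2 now; the tenant offers that and keeps 432.8.
Round 2 (the landlord proposes): the tenant can get 432.8 next round, worth 0.84 × 432.8 = 363.552 now, so the landlord offers 363.552, keeping 136.448.
Round 1 (the tenant proposes): the landlord can get 136.448 next round, worth 0.84 × 136.448 = 114.61632 now, so the tenant offers 114.61632, keeping 385.38368.

385.38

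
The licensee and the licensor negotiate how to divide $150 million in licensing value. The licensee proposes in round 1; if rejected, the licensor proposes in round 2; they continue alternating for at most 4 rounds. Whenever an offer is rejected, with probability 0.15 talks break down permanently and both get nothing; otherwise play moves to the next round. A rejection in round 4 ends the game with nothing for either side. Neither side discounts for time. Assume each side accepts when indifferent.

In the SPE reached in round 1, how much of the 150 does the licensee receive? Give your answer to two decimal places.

38.76

Round 4 (the licensor proposes): rejection yields 0 for the licensee; the licensor offers 0 and keeps 150.
Round 3 (the licensee proposes): rejecting gives the licensor an expected 0.85 × 150 = 127.5. The licensee offers 127.5 and keeps 150 − 127.5 = 22.5.
Round 2 (the licensor proposes): rejecting gives the licensee an expected 0.85 × 22.5 = 19.125. The licensor offers 19.125 and keeps 150 − 19.125 = 130.875.
Round 1 (the licensee proposes): rejecting gives the licensor an expected 0.85 × 130.875 = 111.24375, so the licensee offers 111.24375, keeping 38.75625.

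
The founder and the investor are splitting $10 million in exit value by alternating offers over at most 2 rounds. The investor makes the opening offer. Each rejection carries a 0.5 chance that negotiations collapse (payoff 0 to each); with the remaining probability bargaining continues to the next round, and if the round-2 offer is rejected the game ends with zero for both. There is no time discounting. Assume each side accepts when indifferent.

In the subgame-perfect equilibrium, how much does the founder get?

Round 2 (the founder proposes): the investor will accept anything ≥ 0, so the founder offers 0 and keeps 10.
Round 1 (the investor proposes): rejecting gives the founder an expected 0.5 × 10 = 5. The investor offers 5 and keeps 10 − 5 = 5.

5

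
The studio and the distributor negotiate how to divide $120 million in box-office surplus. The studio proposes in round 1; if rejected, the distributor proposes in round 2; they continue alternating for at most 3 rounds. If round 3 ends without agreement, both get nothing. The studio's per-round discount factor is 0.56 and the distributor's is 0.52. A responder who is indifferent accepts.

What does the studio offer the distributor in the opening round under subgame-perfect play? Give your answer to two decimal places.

Solve by backward induction from round 3.
Round 3 (the studio proposes): the distributor will accept anything ≥ 0, so the studio offers 0 and keeps 120.
Round 2 (the distributor proposes): the studio can get 120 next round, worth 0.56 × 120 = 67.2 now, so the distributor offers 67.2, keeping 52.8.
Round 1 (the studio proposes): the distributor can get 52.8 next round, worth 0.52 × 52.8 = 27.456 now; the studio offers that and keeps 92.544.

27.46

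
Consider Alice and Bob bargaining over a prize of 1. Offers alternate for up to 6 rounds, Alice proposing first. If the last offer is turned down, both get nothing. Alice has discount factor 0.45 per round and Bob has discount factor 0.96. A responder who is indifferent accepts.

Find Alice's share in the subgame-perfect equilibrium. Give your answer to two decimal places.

0.06

Work backward from the last round.
Round 6 (Bob proposes): Alice will accept anything ≥ 0, so Bob offers 0 and keeps 1.
Round 5 (Alice proposes): Bob can get 1 next round, worth 0.96 × 1 = 0.96 now. Alice offers 0.96 and keeps 1 − 0.96 = 0.04.
Round 4 (Bob proposes): Alice can get 0.04 next round, worth 0.45 × 0.04 = 0.018 now, so Bob offers 0.018, keeping 0.982.
Round 3 (Alice proposes): Bob can get 0.982 next round, worth 0.96 × 0.982 = 0.94272 now, so Alice offers 0.94272, keeping 0.05728.
Round 2 (Bob proposes): Alice can get 0.05728 next round, worth 0.45 × 0.05728 = 0.025776 now; Bob offers that and keeps 0.974224.
Round 1 (Alice proposes): Bob can get 0.974224 next round, worth 0.96 × 0.974224 = 0.93525504 now, so Alice offers 0.93525504, keeping 0.06474496.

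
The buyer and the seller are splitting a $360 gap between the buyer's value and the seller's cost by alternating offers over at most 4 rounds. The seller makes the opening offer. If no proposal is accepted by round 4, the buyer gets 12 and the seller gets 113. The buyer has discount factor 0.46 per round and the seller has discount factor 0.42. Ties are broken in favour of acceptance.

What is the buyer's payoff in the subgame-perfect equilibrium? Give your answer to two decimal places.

118.00

Round 4 (the buyer proposes): the seller gets 113 if talks fail, so the buyer offers 113 and keeps 247.
Round 3 (the seller proposes): the buyer can get 247 next round, worth 0.46 × 247 = 113.62 now. The seller offers 113.62 and keeps 360 − 113.62 = 246.38.
Round 2 (the buyer proposes): the seller can get 246.38 next round, worth 0.42 × 246.38 = 103.4796 now, so the buyer offers 103.4796, keeping 256.5204.
Round 1 (the seller proposes): the buyer can get 256.5204 next round, worth 0.46 × 256.5204 = 117.999384 now; the seller offers that and keeps 242.000616.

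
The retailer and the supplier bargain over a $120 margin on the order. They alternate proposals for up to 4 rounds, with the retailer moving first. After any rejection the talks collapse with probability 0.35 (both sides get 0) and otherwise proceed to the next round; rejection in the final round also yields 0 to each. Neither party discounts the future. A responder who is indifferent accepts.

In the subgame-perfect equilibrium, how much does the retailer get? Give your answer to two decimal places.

By backward induction:
Round 4 (the supplier proposes): the retailer will accept anything ≥ 0, so the supplier offers 0 and keeps 120.
Round 3 (the retailer proposes): rejecting gives the supplier an expected 0.65 × 120 = 78. The retailer offers 78 and keeps 120 − 78 = 42.
Round 2 (the supplier proposes): rejecting gives the retailer an expected 0.65 × 42 = 27.3. The supplier offers 27.3 and keeps 120 − 27.3 = 92.7.
Round 1 (the retailer proposes): rejecting gives the supplier an expected 0.65 × 92.7 = 60.255; the retailer offers that and keeps 59.745.

59.75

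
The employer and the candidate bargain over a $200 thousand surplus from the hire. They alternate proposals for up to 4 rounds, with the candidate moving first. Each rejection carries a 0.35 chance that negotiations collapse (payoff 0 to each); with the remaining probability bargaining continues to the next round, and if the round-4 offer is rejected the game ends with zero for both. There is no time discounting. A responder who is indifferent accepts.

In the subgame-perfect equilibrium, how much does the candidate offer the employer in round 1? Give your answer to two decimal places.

100.43

Round 4 (the employer proposes): rejection yields 0 for the candidate; the employer offers 0 and keeps 200.
Round 3 (the candidate proposes): rejecting gives the employer an expected 0.65 × 200 = 130. The candidate offers 130 and keeps 200 − 130 = 70.
Round 2 (the employer proposes): rejecting gives the candidate an expected 0.65 × 70 = 45.5, so the employer offers 45.5, keeping 154.5.
Round 1 (the candidate proposes): rejecting gives the employer an expected 0.65 × 154.5 = 100.425, so the candidate offers 100.425, keeping 99.575.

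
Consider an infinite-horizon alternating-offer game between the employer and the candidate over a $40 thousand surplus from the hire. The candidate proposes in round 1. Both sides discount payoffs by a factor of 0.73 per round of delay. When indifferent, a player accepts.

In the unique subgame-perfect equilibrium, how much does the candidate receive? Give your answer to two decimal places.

Let x be the candidate's share when the candidate proposes and y be the employer's share when the employer proposes.
The employer accepts iff offered ≥ 0.73·y, so x = 40 − 0.73y. Symmetrically y = 40 − 0.73x.
Substituting: x = 40 − 0.73(40 − 0.73x), giving x(1 − 0.73·0.73) = 40(1 − 0.73).
So x = 40 × 0.27 / 0.4671 ≈ 23.1214, and the employer receives 40 − x ≈ 16.8786.

23.12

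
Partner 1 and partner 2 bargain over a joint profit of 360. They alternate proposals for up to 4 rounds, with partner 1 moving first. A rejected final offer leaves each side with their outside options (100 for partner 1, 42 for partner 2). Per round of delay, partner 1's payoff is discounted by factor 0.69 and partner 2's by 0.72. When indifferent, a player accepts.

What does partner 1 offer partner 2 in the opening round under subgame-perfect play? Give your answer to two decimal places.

Round 4 (partner 2 proposes): partner 1 gets 100 if talks fail, so partner 2 offers 100 and keeps 260.
Round 3 (partner 1 proposes): partner 2 can get 260 next round, worth 0.72 × 260 = 187.2 now. Partner 1 offers 187.2 and keeps 360 − 187.2 = 172.8.
Round 2 (partner 2 proposes): partner 1 can get 172.8 next round, worth 0.69 × 172.8 = 119.232 now, so partner 2 offers 119.232, keeping 240.768.
Round 1 (partner 1 proposes): partner 2 can get 240.768 next round, worth 0.72 × 240.768 = 173.35296 now, so partner 1 offers 173.35296, keeping 186.64704.

173.35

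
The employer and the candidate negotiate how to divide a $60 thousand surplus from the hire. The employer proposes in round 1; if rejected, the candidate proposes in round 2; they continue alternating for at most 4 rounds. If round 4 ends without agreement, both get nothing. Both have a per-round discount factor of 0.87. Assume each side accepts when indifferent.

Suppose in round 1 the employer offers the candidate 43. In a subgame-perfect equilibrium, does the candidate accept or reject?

Reject

Round 4 (the candidate proposes): rejection yields 0 for the employer; the candidate offers 0 and keeps 60.
Round 3 (the employer proposes): the candidate can get 60 next round, worth 0.87 × 60 = 52.2 now. The employer offers 52.2 and keeps 60 − 52.2 = 7.8.
Round 2 (the candidate proposes): the employer can get 7.8 next round, worth 0.87 × 7.8 = 6.786 now, so the candidate offers 6.786, keeping 53.214.
So by rejecting in round 1, the candidate gets 53.214 next round, worth 0.87 × 53.214 = 46.29618 now.
Offer 43 < 46.29618, so the candidate rejects.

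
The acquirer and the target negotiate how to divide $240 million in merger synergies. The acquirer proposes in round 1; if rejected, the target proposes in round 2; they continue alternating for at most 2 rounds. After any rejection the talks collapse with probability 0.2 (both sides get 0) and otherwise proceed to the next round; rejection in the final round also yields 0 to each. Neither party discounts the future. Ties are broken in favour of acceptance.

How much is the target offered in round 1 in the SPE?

By backward induction:
Round 2 (the target proposes): the acquirer will accept anything ≥ 0, so the target offers 0 and keeps 240.
Round 1 (the acquirer proposes): rejecting gives the target an expected 0.8 × 240 = 192, so the acquirer offers 192, keeping 48.

192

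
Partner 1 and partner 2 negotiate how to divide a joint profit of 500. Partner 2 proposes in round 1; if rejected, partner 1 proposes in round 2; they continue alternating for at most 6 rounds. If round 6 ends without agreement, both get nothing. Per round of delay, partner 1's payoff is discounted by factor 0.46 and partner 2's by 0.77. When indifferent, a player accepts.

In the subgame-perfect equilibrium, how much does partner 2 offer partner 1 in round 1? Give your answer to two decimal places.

By backward induction:
Round 6 (partner 1 proposes): partner 2 will accept anything ≥ 0, so partner 1 offers 0 and keeps 500.
Round 5 (partner 2 proposes): partner 1 can get 500 next round, worth 0.46 × 500 = 230 now, so partner 2 offers 230, keeping 270.
Round 4 (partner 1 proposes): partner 2 can get 270 next round, worth 0.77 × 270 = 207.9 now, so partner 1 offers 207.9, keeping 292.1.
Round 3 (partner 2 proposes): partner 1 can get 292.1 next round, worth 0.46 × 292.1 = 134.366 now, so partner 2 offers 134.366, keeping 365.634.
Round 2 (partner 1 proposes): partner 2 can get 365.634 next round, worth 0.77 × 365.634 = 281.53818 now, so partner 1 offers 281.53818, keeping 218.46182.
Round 1 (partner 2 proposes): partner 1 can get 218.46182 next round, worth 0.46 × 218.46182 = 100.4924372 now. Partner 2 offers 100.4924372 and keeps 500 − 100.4924372 = 399.5075628.

100.49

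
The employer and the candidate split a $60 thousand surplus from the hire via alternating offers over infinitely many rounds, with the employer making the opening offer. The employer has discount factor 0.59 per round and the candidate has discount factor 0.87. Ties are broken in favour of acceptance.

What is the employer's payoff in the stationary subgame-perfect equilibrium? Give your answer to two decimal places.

In a stationary SPE each proposer offers the other exactly their discounted continuation value.
If the employer keeps x when proposing and the candidate keeps y when proposing, then x = 60 − 0.87y and y = 60 − 0.59x.
Solving: x = 60(1 − 0.87) / (1 − 0.59·0.87) = 7.8 / 0.4867 ≈ 16.0263.
The candidate gets 60 − 16.0263 ≈ 43.9737.

16.03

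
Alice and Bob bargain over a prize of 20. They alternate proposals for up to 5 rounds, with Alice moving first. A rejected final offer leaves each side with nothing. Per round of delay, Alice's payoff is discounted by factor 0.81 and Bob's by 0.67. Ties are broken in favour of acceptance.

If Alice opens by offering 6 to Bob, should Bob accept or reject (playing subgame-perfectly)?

Work out Bob's continuation value if the offer is rejected.
Round 5 (Alice proposes): Bob will accept anything ≥ 0, so Alice offers 0 and keeps 20.
Round 4 (Bob proposes): Alice can get 20 next round, worth 0.81 × 20 = 16.2 now, so Bob offers 16.2, keeping 3.8.
Round 3 (Alice proposes): Bob can get 3.8 next round, worth 0.67 × 3.8 = 2.546 now. Alice offers 2.546 and keeps 20 − 2.546 = 17.454.
Round 2 (Bob proposes): Alice can get 17.454 next round, worth 0.81 × 17.454 = 14.13774 now. Bob offers 14.13774 and keeps 20 − 14.13774 = 5.86226.
So by rejecting in round 1, Bob gets 5.86226 next round, worth 0.67 × 5.86226 = 3.9277142 now.
Offer 6 ≥ 3.9277142, so Bob accepts.

Accept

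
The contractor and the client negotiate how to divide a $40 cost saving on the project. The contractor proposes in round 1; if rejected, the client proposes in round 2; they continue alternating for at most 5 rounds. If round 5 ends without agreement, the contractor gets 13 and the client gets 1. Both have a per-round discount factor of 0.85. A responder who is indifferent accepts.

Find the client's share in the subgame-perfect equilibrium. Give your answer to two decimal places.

9.31

Round 5 (the contractor proposes): the client gets 1 if talks fail, so the contractor offers 1 and keeps 39.
Round 4 (the client proposes): the contractor can get 39 next round, worth 0.85 × 39 = 33.15 now, so the client offers 33.15, keeping 6.85.
Round 3 (the contractor proposes): the client can get 6.85 next round, worth 0.85 × 6.85 = 5.8225 now, so the contractor offers 5.8225, keeping 34.1775.
Round 2 (the client proposes): the contractor can get 34.1775 next round, worth 0.85 × 34.1775 = 29.050875 now. The client offers 29.050875 and keeps 40 − 29.050875 = 10.949125.
Round 1 (the contractor proposes): the client can get 10.949125 next round, worth 0.85 × 10.949125 = 9.30675625 now; the contractor offers that and keeps 30.69324375.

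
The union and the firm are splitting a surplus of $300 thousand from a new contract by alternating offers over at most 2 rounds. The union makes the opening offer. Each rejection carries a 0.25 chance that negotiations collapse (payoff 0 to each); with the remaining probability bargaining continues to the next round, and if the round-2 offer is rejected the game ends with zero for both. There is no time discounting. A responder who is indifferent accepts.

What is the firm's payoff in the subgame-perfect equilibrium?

Round 2 (the firm proposes): rejection yields 0 for the union; the firm offers 0 and keeps 300.
Round 1 (the union proposes): rejecting gives the firm an expected 0.75 × 300 = 225; the union offers that and keeps 75.

225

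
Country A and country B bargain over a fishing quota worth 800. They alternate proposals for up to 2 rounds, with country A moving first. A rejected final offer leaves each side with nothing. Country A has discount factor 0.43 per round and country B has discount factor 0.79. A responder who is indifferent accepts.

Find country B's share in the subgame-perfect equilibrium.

Round 2 (country B proposes): country A will accept anything ≥ 0, so country B offers 0 and keeps 800.
Round 1 (country A proposes): country B can get 800 next round, worth 0.79 × 800 = 632 now; country A offers that and keeps 168.

632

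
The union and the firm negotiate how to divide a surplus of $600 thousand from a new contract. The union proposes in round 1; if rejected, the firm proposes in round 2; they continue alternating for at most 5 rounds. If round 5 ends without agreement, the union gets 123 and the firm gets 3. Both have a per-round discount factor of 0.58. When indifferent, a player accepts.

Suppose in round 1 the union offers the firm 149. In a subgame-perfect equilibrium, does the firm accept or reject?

Round 5 (the union proposes): the firm gets 3 if talks fail, so the union offers 3 and keeps 597.
Round 4 (the firm proposes): the union can get 597 next round, worth 0.58 × 597 = 346.26 now, so the firm offers 346.26, keeping 253.74.
Round 3 (the union proposes): the firm can get 253.74 next round, worth 0.58 × 253.74 = 147.1692 now; the union offers that and keeps 452.8308.
Round 2 (the firm proposes): the union can get 452.8308 next round, worth 0.58 × 452.8308 = 262.641864 now. The firm offers 262.641864 and keeps 600 − 262.641864 = 337.358136.
So by rejecting in round 1, the firm gets 337.358136 next round, worth 0.58 × 337.358136 = 195.66771888 now.
Offer 149 < 195.66771888, so the firm rejects.

Reject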